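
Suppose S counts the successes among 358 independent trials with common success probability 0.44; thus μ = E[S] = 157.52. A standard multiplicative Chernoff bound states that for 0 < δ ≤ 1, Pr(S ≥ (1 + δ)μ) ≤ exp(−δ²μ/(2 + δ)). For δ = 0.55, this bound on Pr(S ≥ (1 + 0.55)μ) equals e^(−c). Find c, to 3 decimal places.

18.686

c = δ²μ/(2 + δ) = 0.55²·157.52/(2 + 0.55) = 18.6862.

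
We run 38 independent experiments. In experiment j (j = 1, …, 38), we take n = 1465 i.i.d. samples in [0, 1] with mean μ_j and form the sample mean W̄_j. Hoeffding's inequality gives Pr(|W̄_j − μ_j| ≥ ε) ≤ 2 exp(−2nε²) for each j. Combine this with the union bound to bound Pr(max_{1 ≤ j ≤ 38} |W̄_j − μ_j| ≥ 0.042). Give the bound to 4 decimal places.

0.4327

Per-experiment Hoeffding bound: 2·exp(−2·1465·0.042²) = 2·exp(−5.16852) = 0.011386.
Union bound over 38 events: 38·0.011386 = 0.43267.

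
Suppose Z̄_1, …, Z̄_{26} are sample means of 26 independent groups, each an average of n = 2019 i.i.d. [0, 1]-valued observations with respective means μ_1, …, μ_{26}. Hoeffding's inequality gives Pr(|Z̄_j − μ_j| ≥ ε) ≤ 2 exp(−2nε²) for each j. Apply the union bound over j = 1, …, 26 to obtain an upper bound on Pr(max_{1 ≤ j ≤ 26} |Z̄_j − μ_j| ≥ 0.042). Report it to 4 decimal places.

Per-experiment Hoeffding bound: 2·exp(−2·2019·0.042²) = 2·exp(−7.12303) = 0.0016126.
Union bound over 26 events: 26·0.0016126 = 0.04193.

0.0419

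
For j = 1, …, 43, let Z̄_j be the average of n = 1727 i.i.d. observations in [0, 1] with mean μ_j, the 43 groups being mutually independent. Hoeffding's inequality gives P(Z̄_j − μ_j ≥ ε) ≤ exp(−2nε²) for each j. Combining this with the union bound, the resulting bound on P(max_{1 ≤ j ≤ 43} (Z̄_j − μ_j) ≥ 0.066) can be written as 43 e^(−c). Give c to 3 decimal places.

15.046

Union bound over the 43 events: P(max_{1 ≤ j ≤ 43} (Z̄_j − μ_j) ≥ 0.066) ≤ 43·exp(−2nε²) = 43 exp(−2·1727·0.066²).
So c = 2·1727·0.066² = 15.0456.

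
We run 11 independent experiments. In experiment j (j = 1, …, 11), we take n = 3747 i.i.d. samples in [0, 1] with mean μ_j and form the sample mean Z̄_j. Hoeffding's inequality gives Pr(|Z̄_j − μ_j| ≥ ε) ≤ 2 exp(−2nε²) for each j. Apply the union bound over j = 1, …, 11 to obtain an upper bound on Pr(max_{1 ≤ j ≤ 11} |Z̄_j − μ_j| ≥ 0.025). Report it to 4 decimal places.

0.2034

Per-experiment Hoeffding bound: 2·exp(−2·3747·0.025²) = 2·exp(−4.68375) = 0.018489.
Union bound over 11 events: 11·0.018489 = 0.20337.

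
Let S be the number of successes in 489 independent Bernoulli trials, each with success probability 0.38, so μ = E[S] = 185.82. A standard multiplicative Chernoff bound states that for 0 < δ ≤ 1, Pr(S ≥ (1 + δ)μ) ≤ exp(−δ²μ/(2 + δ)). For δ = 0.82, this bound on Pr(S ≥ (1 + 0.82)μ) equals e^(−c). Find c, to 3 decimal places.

44.307

c = δ²μ/(2 + δ) = 0.82²·185.82/(2 + 0.82) = 44.3069.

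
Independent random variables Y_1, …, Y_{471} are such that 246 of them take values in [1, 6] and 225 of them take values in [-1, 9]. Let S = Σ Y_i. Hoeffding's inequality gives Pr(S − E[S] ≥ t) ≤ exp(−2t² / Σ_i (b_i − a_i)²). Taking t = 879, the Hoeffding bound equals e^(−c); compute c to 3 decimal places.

53.937

Σ(b_i − a_i)² = 246·5² + 225·10² = 28650.
c = 2t² / 28650 = 2·879² / 28650 = 53.9365.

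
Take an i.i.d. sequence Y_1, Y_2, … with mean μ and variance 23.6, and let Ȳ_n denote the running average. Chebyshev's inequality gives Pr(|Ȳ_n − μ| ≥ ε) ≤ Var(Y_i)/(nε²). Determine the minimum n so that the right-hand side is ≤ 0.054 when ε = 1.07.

Require 23.6/(n·1.07²) ≤ 0.054, i.e. n ≥ 23.6/(0.054·1.07²) = 381.725.
The smallest integer n is 382.

382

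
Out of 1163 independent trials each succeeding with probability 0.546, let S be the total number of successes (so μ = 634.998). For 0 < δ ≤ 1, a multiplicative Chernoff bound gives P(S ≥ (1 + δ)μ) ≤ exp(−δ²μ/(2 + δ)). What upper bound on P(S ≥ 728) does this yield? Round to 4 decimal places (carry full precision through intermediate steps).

0.0018

Write 728 = (1 + δ)μ, so δ = 728/634.998 − 1 = 0.1464603…
Then the exponent is δ²μ/(2 + δ) = (728 − μ)² / (μ·(2 + δ)) = 6.345844.
Bound = exp(−6.345844) = 0.00175.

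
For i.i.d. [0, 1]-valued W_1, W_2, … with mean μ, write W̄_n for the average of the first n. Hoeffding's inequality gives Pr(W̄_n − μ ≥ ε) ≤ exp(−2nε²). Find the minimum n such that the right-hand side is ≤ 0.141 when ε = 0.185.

Require exp(−2nε²) ≤ 0.141, i.e. 2nε² ≥ ln(1/0.141) = 1.958995.
So n ≥ 1.958995 / (2·0.185²) = 28.619.
The smallest integer n is 29.

29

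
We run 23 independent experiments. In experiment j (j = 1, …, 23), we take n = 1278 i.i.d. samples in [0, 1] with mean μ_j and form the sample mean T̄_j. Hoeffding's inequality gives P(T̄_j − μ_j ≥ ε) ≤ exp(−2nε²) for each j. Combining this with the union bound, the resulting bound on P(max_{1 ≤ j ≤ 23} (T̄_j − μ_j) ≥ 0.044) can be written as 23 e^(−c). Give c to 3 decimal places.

4.948

Union bound over the 23 events: P(max_{1 ≤ j ≤ 23} (T̄_j − μ_j) ≥ 0.044) ≤ 23·exp(−2nε²) = 23 exp(−2·1278·0.044²).
So c = 2·1278·0.044² = 4.9484.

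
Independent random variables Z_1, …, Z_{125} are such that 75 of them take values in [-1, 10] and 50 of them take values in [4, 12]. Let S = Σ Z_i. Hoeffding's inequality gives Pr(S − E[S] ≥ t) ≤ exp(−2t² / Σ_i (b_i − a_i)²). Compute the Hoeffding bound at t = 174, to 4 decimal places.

Σ(b_i − a_i)² = 75·11² + 50·8² = 12275.
Exponent = 2·174² / 12275 = 4.93295.
Bound = exp(−4.93295) = 0.00721.

0.0072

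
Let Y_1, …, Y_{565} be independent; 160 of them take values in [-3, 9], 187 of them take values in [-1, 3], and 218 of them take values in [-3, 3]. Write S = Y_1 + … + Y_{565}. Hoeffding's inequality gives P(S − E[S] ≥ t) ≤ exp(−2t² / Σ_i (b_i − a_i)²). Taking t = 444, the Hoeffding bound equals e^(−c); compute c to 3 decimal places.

11.637

Σ(b_i − a_i)² = 160·12² + 187·4² + 218·6² = 33880.
c = 2t² / 33880 = 2·444² / 33880 = 11.6373.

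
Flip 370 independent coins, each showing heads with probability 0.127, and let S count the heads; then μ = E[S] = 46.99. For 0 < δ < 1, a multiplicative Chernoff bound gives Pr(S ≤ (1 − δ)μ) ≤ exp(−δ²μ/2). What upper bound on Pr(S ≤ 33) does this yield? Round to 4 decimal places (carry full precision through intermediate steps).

Write 33 = (1 − δ)μ, so δ = 1 − 33/46.99 = 0.2977229…
Then the exponent is δ²μ/2 = (μ − 33)²/(2μ) = 2.082572.
Bound = exp(−2.082572) = 0.12461.

0.1246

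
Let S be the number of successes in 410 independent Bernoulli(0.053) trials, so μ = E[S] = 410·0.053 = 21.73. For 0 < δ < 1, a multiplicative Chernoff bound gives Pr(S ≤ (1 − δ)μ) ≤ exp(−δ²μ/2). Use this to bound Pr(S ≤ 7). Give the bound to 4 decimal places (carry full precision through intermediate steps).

0.0068

Write 7 = (1 − δ)μ, so δ = 1 − 7/21.73 = 0.6778647…
Then the exponent is δ²μ/2 = (μ − 7)²/(2μ) = 4.992474.
Bound = exp(−4.992474) = 0.00679.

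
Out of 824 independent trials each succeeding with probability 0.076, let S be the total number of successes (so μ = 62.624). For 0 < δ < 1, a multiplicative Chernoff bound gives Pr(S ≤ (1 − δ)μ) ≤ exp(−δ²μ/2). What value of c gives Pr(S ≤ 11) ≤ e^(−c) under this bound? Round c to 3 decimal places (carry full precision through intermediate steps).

21.278

Write 11 = (1 − δ)μ, so δ = 1 − 11/62.624 = 0.8243485…
Then the exponent is δ²μ/2 = (μ − 11)²/(2μ) = 21.278083.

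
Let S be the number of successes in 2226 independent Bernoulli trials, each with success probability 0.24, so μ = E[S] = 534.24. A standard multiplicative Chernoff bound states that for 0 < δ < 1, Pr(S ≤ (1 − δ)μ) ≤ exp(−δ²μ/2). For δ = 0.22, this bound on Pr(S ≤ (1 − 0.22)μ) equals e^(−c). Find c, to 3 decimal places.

c = δ²μ/2 = 0.22²·534.24/2 = 12.9286.

12.929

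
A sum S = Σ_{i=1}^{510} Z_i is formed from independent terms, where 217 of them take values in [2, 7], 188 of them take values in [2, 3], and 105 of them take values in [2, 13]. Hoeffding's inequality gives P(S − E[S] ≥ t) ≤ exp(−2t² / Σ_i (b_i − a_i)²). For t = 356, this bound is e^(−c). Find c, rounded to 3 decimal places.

13.837

Σ(b_i − a_i)² = 217·5² + 188·1² + 105·11² = 18318.
c = 2t² / 18318 = 2·356² / 18318 = 13.8373.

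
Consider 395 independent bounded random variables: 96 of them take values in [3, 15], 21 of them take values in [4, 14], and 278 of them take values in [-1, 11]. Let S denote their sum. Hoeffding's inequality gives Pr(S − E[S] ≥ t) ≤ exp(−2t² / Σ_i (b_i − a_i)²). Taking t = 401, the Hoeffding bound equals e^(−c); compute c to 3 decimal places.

5.747

Σ(b_i − a_i)² = 96·12² + 21·10² + 278·12² = 55956.
c = 2t² / 55956 = 2·401² / 55956 = 5.7474.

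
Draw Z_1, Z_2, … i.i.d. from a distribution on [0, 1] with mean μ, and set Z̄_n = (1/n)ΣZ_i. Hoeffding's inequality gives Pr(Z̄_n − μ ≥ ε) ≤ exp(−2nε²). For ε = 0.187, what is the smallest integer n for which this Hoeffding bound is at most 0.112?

32

Require exp(−2nε²) ≤ 0.112, i.e. 2nε² ≥ ln(1/0.112) = 2.189256.
So n ≥ 2.189256 / (2·0.187²) = 31.303.
The smallest integer n is 32.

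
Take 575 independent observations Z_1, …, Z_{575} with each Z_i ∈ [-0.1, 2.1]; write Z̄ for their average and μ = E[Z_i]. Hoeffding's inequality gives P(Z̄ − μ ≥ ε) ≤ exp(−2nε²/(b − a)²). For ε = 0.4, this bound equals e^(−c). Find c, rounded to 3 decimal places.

38.017

c = 2nε²/(b − a)² = 2·575·0.4² / 2.2² = 38.0165.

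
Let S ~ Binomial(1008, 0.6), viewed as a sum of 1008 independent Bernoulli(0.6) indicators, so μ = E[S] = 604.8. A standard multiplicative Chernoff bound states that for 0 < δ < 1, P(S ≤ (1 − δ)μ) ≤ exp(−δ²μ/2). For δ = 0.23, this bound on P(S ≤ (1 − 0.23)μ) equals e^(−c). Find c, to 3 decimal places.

c = δ²μ/2 = 0.23²·604.8/2 = 15.9970.

15.997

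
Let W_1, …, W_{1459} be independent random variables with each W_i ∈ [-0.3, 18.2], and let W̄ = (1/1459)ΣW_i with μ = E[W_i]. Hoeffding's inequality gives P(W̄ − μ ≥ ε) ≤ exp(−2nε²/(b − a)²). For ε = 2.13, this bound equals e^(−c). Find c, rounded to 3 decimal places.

38.681

c = 2nε²/(b − a)² = 2·1459·2.13² / 18.5² = 38.6813.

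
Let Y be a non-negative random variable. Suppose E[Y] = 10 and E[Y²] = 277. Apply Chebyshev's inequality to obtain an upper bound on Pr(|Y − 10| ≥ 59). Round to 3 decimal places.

0.051

Var(Y) = E[Y²] − (E[Y])² = 277 − 100 = 177.
Chebyshev's inequality: Pr(|Y − μ| ≥ t) ≤ Var(Y)/t² = 177/3481 = 0.0508.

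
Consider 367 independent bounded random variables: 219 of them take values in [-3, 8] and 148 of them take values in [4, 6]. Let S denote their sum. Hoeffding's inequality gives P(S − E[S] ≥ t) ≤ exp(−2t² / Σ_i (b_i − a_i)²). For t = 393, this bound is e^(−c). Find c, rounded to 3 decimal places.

Σ(b_i − a_i)² = 219·11² + 148·2² = 27091.
c = 2t² / 27091 = 2·393² / 27091 = 11.4022.

11.402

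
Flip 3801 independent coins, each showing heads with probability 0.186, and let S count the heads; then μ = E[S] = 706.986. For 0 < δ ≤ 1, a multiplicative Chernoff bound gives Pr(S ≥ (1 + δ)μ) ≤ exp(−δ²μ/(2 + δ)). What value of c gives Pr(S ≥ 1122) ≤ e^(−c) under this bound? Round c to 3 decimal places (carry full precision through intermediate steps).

94.171

Write 1122 = (1 + δ)μ, so δ = 1122/706.986 − 1 = 0.5870187…
Then the exponent is δ²μ/(2 + δ) = (1122 − μ)² / (μ·(2 + δ)) = 94.170551.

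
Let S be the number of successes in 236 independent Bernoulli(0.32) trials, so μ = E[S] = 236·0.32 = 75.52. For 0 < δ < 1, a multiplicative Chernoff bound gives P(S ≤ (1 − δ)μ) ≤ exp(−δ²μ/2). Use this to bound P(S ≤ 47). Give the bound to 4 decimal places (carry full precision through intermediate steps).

0.0046

Write 47 = (1 − δ)μ, so δ = 1 − 47/75.52 = 0.3776483…
Then the exponent is δ²μ/2 = (μ − 47)²/(2μ) = 5.385265.
Bound = exp(−5.385265) = 0.00458.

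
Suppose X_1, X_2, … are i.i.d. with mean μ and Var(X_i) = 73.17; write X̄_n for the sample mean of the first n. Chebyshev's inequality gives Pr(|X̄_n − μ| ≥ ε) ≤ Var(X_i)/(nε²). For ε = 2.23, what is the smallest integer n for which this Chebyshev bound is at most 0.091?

Require 73.17/(n·2.23²) ≤ 0.091, i.e. n ≥ 73.17/(0.091·2.23²) = 161.690.
The smallest integer n is 162.

162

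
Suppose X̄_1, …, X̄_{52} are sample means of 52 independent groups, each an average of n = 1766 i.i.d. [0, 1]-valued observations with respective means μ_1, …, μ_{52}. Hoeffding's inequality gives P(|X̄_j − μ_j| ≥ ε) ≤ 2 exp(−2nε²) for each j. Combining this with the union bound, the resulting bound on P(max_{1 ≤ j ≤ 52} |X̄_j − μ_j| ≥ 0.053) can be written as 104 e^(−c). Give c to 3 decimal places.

9.921

Union bound over the 52 events: P(max_{1 ≤ j ≤ 52} |X̄_j − μ_j| ≥ 0.053) ≤ 52·2·exp(−2nε²) = 104 exp(−2·1766·0.053²).
So c = 2·1766·0.053² = 9.9214.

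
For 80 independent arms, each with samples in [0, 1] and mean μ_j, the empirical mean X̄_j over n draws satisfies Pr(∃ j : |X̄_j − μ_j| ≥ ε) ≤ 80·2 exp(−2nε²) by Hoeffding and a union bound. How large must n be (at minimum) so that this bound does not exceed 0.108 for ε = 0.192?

100

Need 2·80·exp(−2nε²) ≤ 0.108, i.e. exp(−2nε²) ≤ 0.108/160.
So 2nε² ≥ ln(160/0.108) = 7.300798.
Hence n ≥ 7.300798/(2·0.192²) = 99.023.
The smallest integer n is 100.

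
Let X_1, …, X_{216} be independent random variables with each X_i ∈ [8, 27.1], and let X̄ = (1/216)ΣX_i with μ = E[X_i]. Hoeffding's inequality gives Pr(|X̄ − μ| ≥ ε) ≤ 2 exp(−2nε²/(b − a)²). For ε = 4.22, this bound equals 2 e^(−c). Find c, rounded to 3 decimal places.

21.088

c = 2nε²/(b − a)² = 2·216·4.22² / 19.1² = 21.0883.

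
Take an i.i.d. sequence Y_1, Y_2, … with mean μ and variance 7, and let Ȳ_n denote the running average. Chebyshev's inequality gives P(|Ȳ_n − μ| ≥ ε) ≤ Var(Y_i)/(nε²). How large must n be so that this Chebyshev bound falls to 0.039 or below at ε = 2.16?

39

Require 7/(n·2.16²) ≤ 0.039, i.e. n ≥ 7/(0.039·2.16²) = 38.470.
The smallest integer n is 39.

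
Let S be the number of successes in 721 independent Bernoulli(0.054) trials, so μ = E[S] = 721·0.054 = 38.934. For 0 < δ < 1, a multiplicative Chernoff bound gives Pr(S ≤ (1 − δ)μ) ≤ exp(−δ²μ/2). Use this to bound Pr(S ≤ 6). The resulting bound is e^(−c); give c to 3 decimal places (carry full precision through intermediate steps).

Write 6 = (1 − δ)μ, so δ = 1 − 6/38.934 = 0.845893…
Then the exponent is δ²μ/2 = (μ − 6)²/(2μ) = 13.929321.

13.929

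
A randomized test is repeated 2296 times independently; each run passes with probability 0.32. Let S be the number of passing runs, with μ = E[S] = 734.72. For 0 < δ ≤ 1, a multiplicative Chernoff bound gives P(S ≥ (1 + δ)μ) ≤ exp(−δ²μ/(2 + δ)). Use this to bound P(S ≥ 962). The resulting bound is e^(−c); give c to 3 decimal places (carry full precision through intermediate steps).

30.445

Write 962 = (1 + δ)μ, so δ = 962/734.72 − 1 = 0.3093423…
Then the exponent is δ²μ/(2 + δ) = (962 − μ)² / (μ·(2 + δ)) = 30.444739.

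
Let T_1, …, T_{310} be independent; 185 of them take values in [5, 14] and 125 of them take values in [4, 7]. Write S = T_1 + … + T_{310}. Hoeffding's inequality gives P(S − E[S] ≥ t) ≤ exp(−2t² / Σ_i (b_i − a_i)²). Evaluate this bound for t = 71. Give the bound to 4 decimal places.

Σ(b_i − a_i)² = 185·9² + 125·3² = 16110.
Exponent = 2·71² / 16110 = 0.62582.
Bound = exp(−0.62582) = 0.53482.

0.5348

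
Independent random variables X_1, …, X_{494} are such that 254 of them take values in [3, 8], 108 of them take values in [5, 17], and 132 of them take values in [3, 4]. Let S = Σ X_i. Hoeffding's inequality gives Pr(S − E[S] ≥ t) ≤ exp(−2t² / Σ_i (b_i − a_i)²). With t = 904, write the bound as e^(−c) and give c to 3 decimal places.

74.178

Σ(b_i − a_i)² = 254·5² + 108·12² + 132·1² = 22034.
c = 2t² / 22034 = 2·904² / 22034 = 74.1777.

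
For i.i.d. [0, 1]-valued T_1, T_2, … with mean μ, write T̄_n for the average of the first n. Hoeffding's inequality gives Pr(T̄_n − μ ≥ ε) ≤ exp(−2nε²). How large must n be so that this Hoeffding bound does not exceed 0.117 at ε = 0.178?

34

Require exp(−2nε²) ≤ 0.117, i.e. 2nε² ≥ ln(1/0.117) = 2.145581.
So n ≥ 2.145581 / (2·0.178²) = 33.859.
The smallest integer n is 34.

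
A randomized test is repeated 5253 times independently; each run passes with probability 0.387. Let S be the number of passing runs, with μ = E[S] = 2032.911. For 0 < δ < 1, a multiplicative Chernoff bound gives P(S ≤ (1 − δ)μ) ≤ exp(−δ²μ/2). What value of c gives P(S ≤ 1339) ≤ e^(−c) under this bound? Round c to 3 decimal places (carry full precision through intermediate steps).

118.429

Write 1339 = (1 − δ)μ, so δ = 1 − 1339/2032.911 = 0.3413386…
Then the exponent is δ²μ/2 = (μ − 1339)²/(2μ) = 118.429306.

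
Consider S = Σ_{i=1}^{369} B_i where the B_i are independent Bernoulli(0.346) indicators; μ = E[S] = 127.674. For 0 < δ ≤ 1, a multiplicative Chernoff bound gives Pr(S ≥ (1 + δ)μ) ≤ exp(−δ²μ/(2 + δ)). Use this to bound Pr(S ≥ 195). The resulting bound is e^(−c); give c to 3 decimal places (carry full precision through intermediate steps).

14.048

Write 195 = (1 + δ)μ, so δ = 195/127.674 − 1 = 0.5273274…
Then the exponent is δ²μ/(2 + δ) = (195 − μ)² / (μ·(2 + δ)) = 14.047584.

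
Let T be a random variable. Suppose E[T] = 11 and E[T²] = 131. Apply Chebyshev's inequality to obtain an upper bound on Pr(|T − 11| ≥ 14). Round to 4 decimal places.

Var(T) = E[T²] − (E[T])² = 131 − 121 = 10.
Chebyshev's inequality: Pr(|T − μ| ≥ t) ≤ Var(T)/t² = 10/196 = 0.0510.

0.0510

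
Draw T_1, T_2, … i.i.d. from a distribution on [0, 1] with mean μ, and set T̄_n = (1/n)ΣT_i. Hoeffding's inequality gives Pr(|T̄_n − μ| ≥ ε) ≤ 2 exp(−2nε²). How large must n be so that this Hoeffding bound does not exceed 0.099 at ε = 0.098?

Require 2·exp(−2nε²) ≤ 0.099, i.e. 2nε² ≥ ln(2/0.099) = 3.005783.
So n ≥ 3.005783 / (2·0.098²) = 156.486.
The smallest integer n is 157.

157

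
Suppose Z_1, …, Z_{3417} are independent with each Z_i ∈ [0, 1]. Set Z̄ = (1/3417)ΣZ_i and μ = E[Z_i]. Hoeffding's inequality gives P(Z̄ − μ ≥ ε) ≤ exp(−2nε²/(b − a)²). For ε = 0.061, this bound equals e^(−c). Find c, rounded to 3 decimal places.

c = 2nε²/(b − a)² = 2·3417·0.061² / 1² = 25.4293.

25.429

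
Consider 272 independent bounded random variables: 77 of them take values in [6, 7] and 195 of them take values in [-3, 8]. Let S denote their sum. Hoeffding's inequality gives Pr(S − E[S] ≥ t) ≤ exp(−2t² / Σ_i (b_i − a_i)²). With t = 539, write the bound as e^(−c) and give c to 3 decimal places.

24.546

Σ(b_i − a_i)² = 77·1² + 195·11² = 23672.
c = 2t² / 23672 = 2·539² / 23672 = 24.5455.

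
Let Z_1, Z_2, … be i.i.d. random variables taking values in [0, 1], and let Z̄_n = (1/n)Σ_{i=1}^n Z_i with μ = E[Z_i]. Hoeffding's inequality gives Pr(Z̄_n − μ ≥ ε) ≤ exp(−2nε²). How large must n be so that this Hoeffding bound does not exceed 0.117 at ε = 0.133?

Require exp(−2nε²) ≤ 0.117, i.e. 2nε² ≥ ln(1/0.117) = 2.145581.
So n ≥ 2.145581 / (2·0.133²) = 60.647.
The smallest integer n is 61.

61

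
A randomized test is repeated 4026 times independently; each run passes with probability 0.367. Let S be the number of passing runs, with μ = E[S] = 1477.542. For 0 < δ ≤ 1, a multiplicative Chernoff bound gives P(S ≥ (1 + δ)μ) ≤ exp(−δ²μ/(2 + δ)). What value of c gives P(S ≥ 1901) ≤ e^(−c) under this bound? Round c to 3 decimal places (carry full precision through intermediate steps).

53.075

Write 1901 = (1 + δ)μ, so δ = 1901/1477.542 − 1 = 0.2865963…
Then the exponent is δ²μ/(2 + δ) = (1901 − μ)² / (μ·(2 + δ)) = 53.075166.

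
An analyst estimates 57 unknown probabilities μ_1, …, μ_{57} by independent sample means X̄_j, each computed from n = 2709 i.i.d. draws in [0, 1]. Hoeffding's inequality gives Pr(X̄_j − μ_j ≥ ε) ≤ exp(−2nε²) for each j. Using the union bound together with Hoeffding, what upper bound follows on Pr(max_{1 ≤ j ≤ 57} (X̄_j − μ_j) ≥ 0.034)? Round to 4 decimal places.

0.1086

Per-experiment Hoeffding bound: exp(−2·2709·0.034²) = exp(−6.26321) = 0.0019051.
Union bound over 57 events: 57·0.0019051 = 0.10859.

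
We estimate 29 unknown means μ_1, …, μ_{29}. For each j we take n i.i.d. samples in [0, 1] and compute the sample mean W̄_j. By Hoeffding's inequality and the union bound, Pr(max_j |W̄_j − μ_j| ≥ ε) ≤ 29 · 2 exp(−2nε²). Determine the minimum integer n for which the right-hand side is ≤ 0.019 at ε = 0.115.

304

Need 2·29·exp(−2nε²) ≤ 0.019, i.e. exp(−2nε²) ≤ 0.019/58.
So 2nε² ≥ ln(58/0.019) = 8.023759.
Hence n ≥ 8.023759/(2·0.115²) = 303.356.
The smallest integer n is 304.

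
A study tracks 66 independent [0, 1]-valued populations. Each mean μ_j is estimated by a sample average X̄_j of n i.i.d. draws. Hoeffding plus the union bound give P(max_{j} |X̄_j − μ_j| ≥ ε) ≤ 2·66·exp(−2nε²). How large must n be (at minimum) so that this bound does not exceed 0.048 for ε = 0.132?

228

Need 2·66·exp(−2nε²) ≤ 0.048, i.e. exp(−2nε²) ≤ 0.048/132.
So 2nε² ≥ ln(132/0.048) = 7.919356.
Hence n ≥ 7.919356/(2·0.132²) = 227.254.
The smallest integer n is 228.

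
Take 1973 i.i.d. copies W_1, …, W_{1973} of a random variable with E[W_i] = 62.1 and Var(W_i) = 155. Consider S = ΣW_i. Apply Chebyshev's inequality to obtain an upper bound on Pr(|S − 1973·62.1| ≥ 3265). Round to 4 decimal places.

0.0287

Var(S) = n·Var(W_i) = 1973·155 = 305815.
Chebyshev: Pr(|S − 1973·62.1| ≥ 3265) ≤ Var(S)/3265² = 305815/10660225 = 0.0287.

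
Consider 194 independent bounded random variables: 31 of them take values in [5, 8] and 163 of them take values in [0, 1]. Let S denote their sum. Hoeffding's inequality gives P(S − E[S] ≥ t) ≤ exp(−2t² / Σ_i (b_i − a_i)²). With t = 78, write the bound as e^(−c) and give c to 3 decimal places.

27.529

Σ(b_i − a_i)² = 31·3² + 163·1² = 442.
c = 2t² / 442 = 2·78² / 442 = 27.5294.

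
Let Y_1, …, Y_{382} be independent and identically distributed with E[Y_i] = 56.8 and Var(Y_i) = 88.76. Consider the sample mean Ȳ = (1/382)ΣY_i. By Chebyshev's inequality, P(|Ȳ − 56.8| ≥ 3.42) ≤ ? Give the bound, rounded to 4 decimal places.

Var(Ȳ) = Var(Y_i)/n = 88.76/382 = 0.23236.
Chebyshev: P(|Ȳ − 56.8| ≥ 3.42) ≤ Var(Ȳ)/(3.42)² = 88.76/(382·3.42²) = 0.0199.

0.0199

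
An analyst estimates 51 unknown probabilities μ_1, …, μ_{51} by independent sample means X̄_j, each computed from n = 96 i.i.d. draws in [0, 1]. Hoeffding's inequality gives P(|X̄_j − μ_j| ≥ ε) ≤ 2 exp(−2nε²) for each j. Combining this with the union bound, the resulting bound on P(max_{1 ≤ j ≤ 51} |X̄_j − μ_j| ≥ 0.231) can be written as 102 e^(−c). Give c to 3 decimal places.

10.245

Union bound over the 51 events: P(max_{1 ≤ j ≤ 51} |X̄_j − μ_j| ≥ 0.231) ≤ 51·2·exp(−2nε²) = 102 exp(−2·96·0.231²).
So c = 2·96·0.231² = 10.2453.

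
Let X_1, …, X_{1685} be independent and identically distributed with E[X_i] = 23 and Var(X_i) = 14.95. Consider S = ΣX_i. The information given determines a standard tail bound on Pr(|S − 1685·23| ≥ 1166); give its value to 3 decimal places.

0.019

With mean and variance of each term known, Chebyshev's inequality bounds the deviation of the sum (or sample mean).
Var(S) = n·Var(X_i) = 1685·14.95 = 25190.75.
Chebyshev: Pr(|S − 1685·23| ≥ 1166) ≤ Var(S)/1166² = 25190.75/1359556 = 0.0185.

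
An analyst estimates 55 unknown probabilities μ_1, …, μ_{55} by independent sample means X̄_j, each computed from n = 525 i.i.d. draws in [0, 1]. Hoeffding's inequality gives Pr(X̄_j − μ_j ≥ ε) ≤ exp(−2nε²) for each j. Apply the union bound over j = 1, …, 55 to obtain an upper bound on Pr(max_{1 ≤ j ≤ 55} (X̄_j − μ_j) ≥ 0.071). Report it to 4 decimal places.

0.2765

Per-experiment Hoeffding bound: exp(−2·525·0.071²) = exp(−5.29305) = 0.0050264.
Union bound over 55 events: 55·0.0050264 = 0.27645.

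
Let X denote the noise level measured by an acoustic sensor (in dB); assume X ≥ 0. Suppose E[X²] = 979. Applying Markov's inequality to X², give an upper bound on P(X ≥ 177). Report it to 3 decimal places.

Since X ≥ 0, the event {X ≥ 177} is the same as {X² ≥ 31329}.
Markov's inequality applied to X² gives P(X² ≥ 31329) ≤ E[X²]/31329 = 979/31329 = 0.0312.

0.031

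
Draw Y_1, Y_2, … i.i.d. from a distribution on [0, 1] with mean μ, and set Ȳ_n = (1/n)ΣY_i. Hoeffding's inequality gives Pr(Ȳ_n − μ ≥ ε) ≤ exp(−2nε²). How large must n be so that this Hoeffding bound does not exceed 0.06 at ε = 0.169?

50

Require exp(−2nε²) ≤ 0.06, i.e. 2nε² ≥ ln(1/0.06) = 2.813411.
So n ≥ 2.813411 / (2·0.169²) = 49.253.
The smallest integer n is 50.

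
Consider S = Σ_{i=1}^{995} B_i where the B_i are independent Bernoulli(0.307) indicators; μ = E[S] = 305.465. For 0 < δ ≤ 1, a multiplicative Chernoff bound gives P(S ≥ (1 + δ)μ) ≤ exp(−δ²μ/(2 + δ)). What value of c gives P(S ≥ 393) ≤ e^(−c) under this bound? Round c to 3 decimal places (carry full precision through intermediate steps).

Write 393 = (1 + δ)μ, so δ = 393/305.465 − 1 = 0.2865631…
Then the exponent is δ²μ/(2 + δ) = (393 − μ)² / (μ·(2 + δ)) = 10.970308.

10.970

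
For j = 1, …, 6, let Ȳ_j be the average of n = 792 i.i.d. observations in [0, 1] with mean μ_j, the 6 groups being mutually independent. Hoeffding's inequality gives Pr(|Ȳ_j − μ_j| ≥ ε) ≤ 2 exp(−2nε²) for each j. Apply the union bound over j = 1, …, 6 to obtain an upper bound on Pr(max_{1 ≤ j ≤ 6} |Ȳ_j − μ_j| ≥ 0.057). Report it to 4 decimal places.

0.0698

Per-experiment Hoeffding bound: 2·exp(−2·792·0.057²) = 2·exp(−5.14642) = 0.01164.
Union bound over 6 events: 6·0.01164 = 0.06984.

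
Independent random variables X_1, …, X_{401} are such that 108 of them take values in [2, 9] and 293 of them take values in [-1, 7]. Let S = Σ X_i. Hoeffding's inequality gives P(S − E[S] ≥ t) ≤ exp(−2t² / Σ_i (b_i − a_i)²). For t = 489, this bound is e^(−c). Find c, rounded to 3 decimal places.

Σ(b_i − a_i)² = 108·7² + 293·8² = 24044.
c = 2t² / 24044 = 2·489² / 24044 = 19.8903.

19.890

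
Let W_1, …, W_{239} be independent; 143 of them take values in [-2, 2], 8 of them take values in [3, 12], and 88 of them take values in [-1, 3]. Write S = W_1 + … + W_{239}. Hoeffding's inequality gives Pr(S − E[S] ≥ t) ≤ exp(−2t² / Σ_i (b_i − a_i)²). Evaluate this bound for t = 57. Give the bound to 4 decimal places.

Σ(b_i − a_i)² = 143·4² + 8·9² + 88·4² = 4344.
Exponent = 2·57² / 4344 = 1.49586.
Bound = exp(−1.49586) = 0.22406.

0.2241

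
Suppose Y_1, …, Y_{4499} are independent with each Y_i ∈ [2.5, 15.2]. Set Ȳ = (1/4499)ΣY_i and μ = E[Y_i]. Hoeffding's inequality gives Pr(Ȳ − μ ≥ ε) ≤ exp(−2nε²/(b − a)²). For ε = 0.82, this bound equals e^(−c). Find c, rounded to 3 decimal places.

c = 2nε²/(b − a)² = 2·4499·0.82² / 12.7² = 37.5117.

37.512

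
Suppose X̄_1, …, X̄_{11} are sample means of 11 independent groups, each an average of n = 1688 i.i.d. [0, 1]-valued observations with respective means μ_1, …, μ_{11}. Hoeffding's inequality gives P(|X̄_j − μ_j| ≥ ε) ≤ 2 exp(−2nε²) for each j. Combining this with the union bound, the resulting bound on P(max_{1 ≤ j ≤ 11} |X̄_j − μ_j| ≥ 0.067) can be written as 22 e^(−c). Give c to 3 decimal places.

Union bound over the 11 events: P(max_{1 ≤ j ≤ 11} |X̄_j − μ_j| ≥ 0.067) ≤ 11·2·exp(−2nε²) = 22 exp(−2·1688·0.067²).
So c = 2·1688·0.067² = 15.1549.

15.155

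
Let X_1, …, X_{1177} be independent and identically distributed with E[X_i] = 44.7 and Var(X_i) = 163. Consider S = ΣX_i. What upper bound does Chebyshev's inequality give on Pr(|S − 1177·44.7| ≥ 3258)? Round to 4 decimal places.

Var(S) = n·Var(X_i) = 1177·163 = 191851.
Chebyshev: Pr(|S − 1177·44.7| ≥ 3258) ≤ Var(S)/3258² = 191851/10614564 = 0.0181.

0.0181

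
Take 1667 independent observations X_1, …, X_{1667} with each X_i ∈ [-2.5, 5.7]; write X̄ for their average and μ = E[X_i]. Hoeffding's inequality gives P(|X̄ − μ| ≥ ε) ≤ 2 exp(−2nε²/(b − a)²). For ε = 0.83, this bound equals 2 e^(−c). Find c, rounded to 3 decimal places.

34.158

c = 2nε²/(b − a)² = 2·1667·0.83² / 8.2² = 34.1581.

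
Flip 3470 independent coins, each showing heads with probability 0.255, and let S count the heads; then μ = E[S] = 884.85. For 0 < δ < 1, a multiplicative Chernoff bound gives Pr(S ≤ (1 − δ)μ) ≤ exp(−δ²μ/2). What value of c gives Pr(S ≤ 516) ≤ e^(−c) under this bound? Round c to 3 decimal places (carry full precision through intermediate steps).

76.878

Write 516 = (1 − δ)μ, so δ = 1 − 516/884.85 = 0.4168503…
Then the exponent is δ²μ/2 = (μ − 516)²/(2μ) = 76.877619.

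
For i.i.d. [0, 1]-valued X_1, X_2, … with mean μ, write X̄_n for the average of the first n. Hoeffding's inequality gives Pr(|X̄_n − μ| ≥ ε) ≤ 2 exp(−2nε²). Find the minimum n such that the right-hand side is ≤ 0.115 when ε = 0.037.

Require 2·exp(−2nε²) ≤ 0.115, i.e. 2nε² ≥ ln(2/0.115) = 2.855970.
So n ≥ 2.855970 / (2·0.037²) = 1043.086.
The smallest integer n is 1044.

1044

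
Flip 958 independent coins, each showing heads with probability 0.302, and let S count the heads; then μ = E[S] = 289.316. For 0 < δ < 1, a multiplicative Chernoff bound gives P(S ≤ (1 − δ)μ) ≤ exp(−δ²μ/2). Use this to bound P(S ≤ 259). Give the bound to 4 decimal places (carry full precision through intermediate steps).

0.2043

Write 259 = (1 − δ)μ, so δ = 1 − 259/289.316 = 0.1047851…
Then the exponent is δ²μ/2 = (μ − 259)²/(2μ) = 1.588332.
Bound = exp(−1.588332) = 0.20427.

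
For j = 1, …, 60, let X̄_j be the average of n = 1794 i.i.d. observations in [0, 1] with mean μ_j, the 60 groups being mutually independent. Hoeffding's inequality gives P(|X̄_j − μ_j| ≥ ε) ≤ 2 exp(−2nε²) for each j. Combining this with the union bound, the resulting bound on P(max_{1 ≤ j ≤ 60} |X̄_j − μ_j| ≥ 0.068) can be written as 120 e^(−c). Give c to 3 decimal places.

16.591

Union bound over the 60 events: P(max_{1 ≤ j ≤ 60} |X̄_j − μ_j| ≥ 0.068) ≤ 60·2·exp(−2nε²) = 120 exp(−2·1794·0.068²).
So c = 2·1794·0.068² = 16.5909.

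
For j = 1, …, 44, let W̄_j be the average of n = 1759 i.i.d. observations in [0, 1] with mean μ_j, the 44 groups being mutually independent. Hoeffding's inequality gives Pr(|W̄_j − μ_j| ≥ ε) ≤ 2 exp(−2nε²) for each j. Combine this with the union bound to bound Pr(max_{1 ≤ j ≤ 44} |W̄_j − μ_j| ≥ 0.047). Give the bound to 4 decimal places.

0.0371

Per-experiment Hoeffding bound: 2·exp(−2·1759·0.047²) = 2·exp(−7.77126) = 0.00084336.
Union bound over 44 events: 44·0.00084336 = 0.03711.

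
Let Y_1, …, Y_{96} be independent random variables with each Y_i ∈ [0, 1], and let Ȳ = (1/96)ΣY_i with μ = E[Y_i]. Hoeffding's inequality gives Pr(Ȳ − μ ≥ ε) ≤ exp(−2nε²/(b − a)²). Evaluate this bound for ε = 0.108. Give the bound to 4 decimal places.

Exponent: 2nε²/(b − a)² = 2·96·0.108² / 1² = 2.23949.
Bound = exp(−2.23949) = 0.10651.

0.1065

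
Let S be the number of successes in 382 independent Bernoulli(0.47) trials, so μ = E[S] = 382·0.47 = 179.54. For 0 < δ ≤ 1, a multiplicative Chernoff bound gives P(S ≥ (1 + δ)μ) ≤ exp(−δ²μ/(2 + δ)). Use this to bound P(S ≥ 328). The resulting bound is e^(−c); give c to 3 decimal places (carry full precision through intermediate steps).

43.426

Write 328 = (1 + δ)μ, so δ = 328/179.54 − 1 = 0.8268909…
Then the exponent is δ²μ/(2 + δ) = (328 − μ)² / (μ·(2 + δ)) = 43.425881.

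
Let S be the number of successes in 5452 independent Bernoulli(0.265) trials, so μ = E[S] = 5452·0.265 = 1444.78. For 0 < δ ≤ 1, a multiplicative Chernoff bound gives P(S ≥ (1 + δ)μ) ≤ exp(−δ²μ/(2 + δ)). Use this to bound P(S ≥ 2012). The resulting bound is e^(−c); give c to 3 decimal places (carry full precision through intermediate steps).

93.075

Write 2012 = (1 + δ)μ, so δ = 2012/1444.78 − 1 = 0.3925996…
Then the exponent is δ²μ/(2 + δ) = (2012 − μ)² / (μ·(2 + δ)) = 93.074633.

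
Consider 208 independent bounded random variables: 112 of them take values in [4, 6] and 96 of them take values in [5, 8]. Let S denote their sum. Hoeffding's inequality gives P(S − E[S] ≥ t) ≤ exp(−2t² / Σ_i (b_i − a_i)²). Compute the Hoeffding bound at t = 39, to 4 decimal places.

0.0984

Σ(b_i − a_i)² = 112·2² + 96·3² = 1312.
Exponent = 2·39² / 1312 = 2.31860.
Bound = exp(−2.31860) = 0.09841.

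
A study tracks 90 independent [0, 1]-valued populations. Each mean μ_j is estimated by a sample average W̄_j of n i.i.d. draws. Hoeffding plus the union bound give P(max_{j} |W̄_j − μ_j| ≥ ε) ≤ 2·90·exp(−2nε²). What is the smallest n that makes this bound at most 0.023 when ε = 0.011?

37047

Need 2·90·exp(−2nε²) ≤ 0.023, i.e. exp(−2nε²) ≤ 0.023/180.
So 2nε² ≥ ln(180/0.023) = 8.965218.
Hence n ≥ 8.965218/(2·0.011²) = 37046.355.
The smallest integer n is 37047.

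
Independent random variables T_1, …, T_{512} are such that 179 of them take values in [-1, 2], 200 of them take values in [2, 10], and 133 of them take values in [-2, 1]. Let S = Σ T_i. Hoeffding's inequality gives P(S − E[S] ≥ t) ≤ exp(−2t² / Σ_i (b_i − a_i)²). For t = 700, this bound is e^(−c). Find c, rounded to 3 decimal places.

Σ(b_i − a_i)² = 179·3² + 200·8² + 133·3² = 15608.
c = 2t² / 15608 = 2·700² / 15608 = 62.7883.

62.788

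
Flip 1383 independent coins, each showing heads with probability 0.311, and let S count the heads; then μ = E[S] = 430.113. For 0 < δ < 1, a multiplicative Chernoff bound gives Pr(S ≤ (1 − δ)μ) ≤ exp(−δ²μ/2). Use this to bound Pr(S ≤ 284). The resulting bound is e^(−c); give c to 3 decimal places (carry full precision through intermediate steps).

24.818

Write 284 = (1 − δ)μ, so δ = 1 − 284/430.113 = 0.3397084…
Then the exponent is δ²μ/2 = (μ − 284)²/(2μ) = 24.817907.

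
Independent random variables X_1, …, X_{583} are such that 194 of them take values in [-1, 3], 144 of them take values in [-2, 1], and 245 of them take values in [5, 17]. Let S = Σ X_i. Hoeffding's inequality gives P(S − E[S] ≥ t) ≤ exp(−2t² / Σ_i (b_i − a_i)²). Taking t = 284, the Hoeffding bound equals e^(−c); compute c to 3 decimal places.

4.065

Σ(b_i − a_i)² = 194·4² + 144·3² + 245·12² = 39680.
c = 2t² / 39680 = 2·284² / 39680 = 4.0653.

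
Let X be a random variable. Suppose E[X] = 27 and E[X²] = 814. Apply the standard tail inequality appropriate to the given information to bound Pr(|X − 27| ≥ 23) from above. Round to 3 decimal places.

The first two moments determine the variance, so Chebyshev's inequality is the sharpest standard bound available.
Var(X) = E[X²] − (E[X])² = 814 − 729 = 85.
Chebyshev's inequality: Pr(|X − μ| ≥ t) ≤ Var(X)/t² = 85/529 = 0.1607.

0.161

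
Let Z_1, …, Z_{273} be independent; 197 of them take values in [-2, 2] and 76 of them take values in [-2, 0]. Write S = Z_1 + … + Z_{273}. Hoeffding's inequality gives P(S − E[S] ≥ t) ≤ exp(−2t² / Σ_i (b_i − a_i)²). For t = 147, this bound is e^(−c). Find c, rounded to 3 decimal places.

12.505

Σ(b_i − a_i)² = 197·4² + 76·2² = 3456.
c = 2t² / 3456 = 2·147² / 3456 = 12.5052.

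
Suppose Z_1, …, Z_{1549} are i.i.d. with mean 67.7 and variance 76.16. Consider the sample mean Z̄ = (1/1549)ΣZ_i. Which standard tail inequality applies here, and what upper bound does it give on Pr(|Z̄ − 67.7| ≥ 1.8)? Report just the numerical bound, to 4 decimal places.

0.0152

With mean and variance of each term known, Chebyshev's inequality bounds the deviation of the sum (or sample mean).
Var(Z̄) = Var(Z_i)/n = 76.16/1549 = 0.049167.
Chebyshev: Pr(|Z̄ − 67.7| ≥ 1.8) ≤ Var(Z̄)/(1.8)² = 76.16/(1549·1.8²) = 0.0152.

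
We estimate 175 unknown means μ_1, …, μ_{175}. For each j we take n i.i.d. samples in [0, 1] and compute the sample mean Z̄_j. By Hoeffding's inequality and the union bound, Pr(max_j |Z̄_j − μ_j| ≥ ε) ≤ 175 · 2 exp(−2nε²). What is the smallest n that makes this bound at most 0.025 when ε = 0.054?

Need 2·175·exp(−2nε²) ≤ 0.025, i.e. exp(−2nε²) ≤ 0.025/350.
So 2nε² ≥ ln(350/0.025) = 9.546813.
Hence n ≥ 9.546813/(2·0.054²) = 1636.971.
The smallest integer n is 1637.

1637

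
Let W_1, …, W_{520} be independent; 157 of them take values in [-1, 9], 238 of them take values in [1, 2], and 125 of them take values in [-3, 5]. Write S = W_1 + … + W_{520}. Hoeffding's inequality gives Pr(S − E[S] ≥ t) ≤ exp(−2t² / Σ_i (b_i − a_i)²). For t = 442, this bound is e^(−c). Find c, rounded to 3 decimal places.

Σ(b_i − a_i)² = 157·10² + 238·1² + 125·8² = 23938.
c = 2t² / 23938 = 2·442² / 23938 = 16.3225.

16.322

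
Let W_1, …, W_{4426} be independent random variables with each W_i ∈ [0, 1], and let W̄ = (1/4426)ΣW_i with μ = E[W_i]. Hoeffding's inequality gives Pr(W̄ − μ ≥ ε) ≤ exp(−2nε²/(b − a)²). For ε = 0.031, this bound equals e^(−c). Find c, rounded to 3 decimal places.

8.507

c = 2nε²/(b − a)² = 2·4426·0.031² / 1² = 8.5068.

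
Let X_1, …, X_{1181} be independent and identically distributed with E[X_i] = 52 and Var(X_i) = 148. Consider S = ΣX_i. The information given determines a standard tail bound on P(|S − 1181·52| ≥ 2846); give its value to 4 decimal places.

With mean and variance of each term known, Chebyshev's inequality bounds the deviation of the sum (or sample mean).
Var(S) = n·Var(X_i) = 1181·148 = 174788.
Chebyshev: P(|S − 1181·52| ≥ 2846) ≤ Var(S)/2846² = 174788/8099716 = 0.0216.

0.0216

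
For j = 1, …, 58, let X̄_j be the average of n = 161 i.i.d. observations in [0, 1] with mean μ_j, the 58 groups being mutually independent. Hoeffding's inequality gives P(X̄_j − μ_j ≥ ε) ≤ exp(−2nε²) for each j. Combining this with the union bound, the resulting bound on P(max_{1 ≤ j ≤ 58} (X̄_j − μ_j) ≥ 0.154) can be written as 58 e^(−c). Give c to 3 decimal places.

Union bound over the 58 events: P(max_{1 ≤ j ≤ 58} (X̄_j − μ_j) ≥ 0.154) ≤ 58·exp(−2nε²) = 58 exp(−2·161·0.154²).
So c = 2·161·0.154² = 7.6366.

7.637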